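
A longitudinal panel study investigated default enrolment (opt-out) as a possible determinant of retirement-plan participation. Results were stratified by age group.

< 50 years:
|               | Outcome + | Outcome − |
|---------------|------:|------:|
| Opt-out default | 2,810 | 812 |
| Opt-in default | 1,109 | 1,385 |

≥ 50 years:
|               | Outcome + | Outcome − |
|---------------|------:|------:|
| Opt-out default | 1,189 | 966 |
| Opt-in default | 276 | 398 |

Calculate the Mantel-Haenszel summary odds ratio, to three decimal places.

OR_MH = Σ(aᵢdᵢ/nᵢ) / Σ(bᵢcᵢ/nᵢ), where nᵢ is the stratum total.
Stratum 1 (< 50 years): n = 6116; a·d/n = 2810·1385/6116 = 636.3391; b·c/n = 812·1109/6116 = 147.2381
Stratum 2 (≥ 50 years): n = 2829; a·d/n = 1189·398/2829 = 167.2754; b·c/n = 966·276/2829 = 94.2439
OR_MH = (636.3391 + 167.2754) / (147.2381 + 94.2439) = 803.6145 / 241.4820 = 3.32784

3.328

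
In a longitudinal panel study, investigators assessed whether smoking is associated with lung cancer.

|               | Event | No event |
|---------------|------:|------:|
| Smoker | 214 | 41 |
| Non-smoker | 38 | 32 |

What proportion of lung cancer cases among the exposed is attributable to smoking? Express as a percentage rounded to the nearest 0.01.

Cells: a = 214, b = 41, c = 38, d = 32.
Risk in exposed = 214/255 = 0.83922; risk in unexposed = 38/70 = 0.54286.
RR = 0.83922/0.54286 = 1.54592
AR% = (RR − 1)/RR × 100 = (1.54592 − 1)/1.54592 × 100 = 35.3138%

35.31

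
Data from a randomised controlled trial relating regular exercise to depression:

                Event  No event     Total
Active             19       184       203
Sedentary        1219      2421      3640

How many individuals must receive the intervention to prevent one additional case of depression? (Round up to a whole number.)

Risk in treated group = 19/203 = 0.09360; risk in control = 1219/3640 = 0.33489.
Absolute risk reduction = 0.33489 − 0.09360 = 0.24129
NNT = 1 / ARR = 1 / 0.24129 = 4.144 → round up → 5

5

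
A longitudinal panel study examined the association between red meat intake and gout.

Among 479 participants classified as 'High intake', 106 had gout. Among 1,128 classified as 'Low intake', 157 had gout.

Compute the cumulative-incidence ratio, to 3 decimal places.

1.590

From the description: a = 106, b = 373, c = 157, d = 971.
Risk in exposed = 106/479 = 0.22129; risk in unexposed = 157/1128 = 0.13918.
RR = 0.22129 / 0.13918 = 1.58994
The risk among the exposed is 1.59 times that among the unexposed.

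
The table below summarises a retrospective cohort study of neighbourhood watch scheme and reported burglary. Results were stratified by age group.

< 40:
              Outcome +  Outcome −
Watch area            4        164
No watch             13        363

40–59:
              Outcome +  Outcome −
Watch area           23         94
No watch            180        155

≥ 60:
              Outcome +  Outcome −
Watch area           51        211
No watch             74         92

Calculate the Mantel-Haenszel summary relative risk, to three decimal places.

0.413

RR_MH = Σ(aᵢ·n₀ᵢ/nᵢ) / Σ(cᵢ·n₁ᵢ/nᵢ), with n₁ᵢ = aᵢ+bᵢ (exposed), n₀ᵢ = cᵢ+dᵢ (unexposed), nᵢ = n₁ᵢ+n₀ᵢ.
Stratum 1 (< 40): n₁ = 168, n₀ = 376, n = 544; a·n₀/n = 4·376/544 = 2.7647; c·n₁/n = 13·168/544 = 4.0147
Stratum 2 (40–59): n₁ = 117, n₀ = 335, n = 452; a·n₀/n = 23·335/452 = 17.0465; c·n₁/n = 180·117/452 = 46.5929
Stratum 3 (≥ 60): n₁ = 262, n₀ = 166, n = 428; a·n₀/n = 51·166/428 = 19.7804; c·n₁/n = 74·262/428 = 45.2991
RR_MH = (2.7647 + 17.0465 + 19.7804) / (4.0147 + 46.5929 + 45.2991) = 39.5915 / 95.9067 = 0.41281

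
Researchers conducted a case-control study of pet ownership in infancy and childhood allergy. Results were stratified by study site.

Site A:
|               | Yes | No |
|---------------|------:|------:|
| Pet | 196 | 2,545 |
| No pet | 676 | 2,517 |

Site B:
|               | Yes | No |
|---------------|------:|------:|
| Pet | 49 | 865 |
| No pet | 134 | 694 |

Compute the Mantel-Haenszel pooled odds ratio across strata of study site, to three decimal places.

OR_MH = Σ(aᵢdᵢ/nᵢ) / Σ(bᵢcᵢ/nᵢ), where nᵢ is the stratum total.
Stratum 1 (Site A): n = 5934; a·d/n = 196·2517/5934 = 83.1365; b·c/n = 2545·676/5934 = 289.9259
Stratum 2 (Site B): n = 1742; a·d/n = 49·694/1742 = 19.5212; b·c/n = 865·134/1742 = 66.5385
OR_MH = (83.1365 + 19.5212) / (289.9259 + 66.5385) = 102.6577 / 356.4643 = 0.28799

0.288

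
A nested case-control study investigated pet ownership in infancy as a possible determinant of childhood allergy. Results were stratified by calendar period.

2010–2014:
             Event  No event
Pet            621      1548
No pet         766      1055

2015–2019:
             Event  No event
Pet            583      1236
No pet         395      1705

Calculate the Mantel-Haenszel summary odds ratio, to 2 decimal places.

0.99

OR_MH = Σ(aᵢdᵢ/nᵢ) / Σ(bᵢcᵢ/nᵢ), where nᵢ is the stratum total.
Stratum 1 (2010–2014): n = 3990; a·d/n = 621·1055/3990 = 164.1992; b·c/n = 1548·766/3990 = 297.1850
Stratum 2 (2015–2019): n = 3919; a·d/n = 583·1705/3919 = 253.6400; b·c/n = 1236·395/3919 = 124.5777
OR_MH = (164.1992 + 253.6400) / (297.1850 + 124.5777) = 417.8392 / 421.7627 = 0.99070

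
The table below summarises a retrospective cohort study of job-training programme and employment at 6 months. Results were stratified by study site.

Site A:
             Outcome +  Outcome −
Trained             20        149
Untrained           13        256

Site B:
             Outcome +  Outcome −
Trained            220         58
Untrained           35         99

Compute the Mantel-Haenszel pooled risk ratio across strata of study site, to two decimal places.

2.93

RR_MH = Σ(aᵢ·n₀ᵢ/nᵢ) / Σ(cᵢ·n₁ᵢ/nᵢ), with n₁ᵢ = aᵢ+bᵢ (exposed), n₀ᵢ = cᵢ+dᵢ (unexposed), nᵢ = n₁ᵢ+n₀ᵢ.
Stratum 1 (Site A): n₁ = 169, n₀ = 269, n = 438; a·n₀/n = 20·269/438 = 12.2831; c·n₁/n = 13·169/438 = 5.0160
Stratum 2 (Site B): n₁ = 278, n₀ = 134, n = 412; a·n₀/n = 220·134/412 = 71.5534; c·n₁/n = 35·278/412 = 23.6165
RR_MH = (12.2831 + 71.5534) / (5.0160 + 23.6165) = 83.8365 / 28.6325 = 2.92802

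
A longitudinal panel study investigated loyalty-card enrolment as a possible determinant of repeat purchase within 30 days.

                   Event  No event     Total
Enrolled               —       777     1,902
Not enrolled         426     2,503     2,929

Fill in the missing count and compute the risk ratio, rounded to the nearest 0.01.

4.07

The missing cell is in the exposed row: 1902 − 777 = 1125.
So a = 1125, b = 777, c = 426, d = 2503.
RR = [a/(a+b)] / [c/(c+d)] = (1125/1902) / (426/2929) = 0.59148/0.14544 = 4.06679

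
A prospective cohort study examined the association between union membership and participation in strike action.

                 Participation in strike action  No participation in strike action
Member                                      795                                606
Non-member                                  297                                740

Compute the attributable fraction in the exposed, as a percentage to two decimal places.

Cells: a = 795, b = 606, c = 297, d = 740.
Risk in exposed = 795/1401 = 0.56745; risk in unexposed = 297/1037 = 0.28640.
RR = 0.56745/0.28640 = 1.98130
AR% = (RR − 1)/RR × 100 = (1.98130 − 1)/1.98130 × 100 = 49.5282%

49.53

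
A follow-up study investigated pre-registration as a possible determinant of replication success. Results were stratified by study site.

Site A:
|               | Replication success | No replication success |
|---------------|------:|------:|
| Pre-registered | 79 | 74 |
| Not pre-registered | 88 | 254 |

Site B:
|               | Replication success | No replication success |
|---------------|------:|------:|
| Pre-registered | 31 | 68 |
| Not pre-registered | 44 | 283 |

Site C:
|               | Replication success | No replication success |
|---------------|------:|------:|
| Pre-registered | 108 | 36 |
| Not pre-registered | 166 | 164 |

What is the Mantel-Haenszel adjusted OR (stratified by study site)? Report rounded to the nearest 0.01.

3.00

OR_MH = Σ(aᵢdᵢ/nᵢ) / Σ(bᵢcᵢ/nᵢ), where nᵢ is the stratum total.
Stratum 1 (Site A): n = 495; a·d/n = 79·254/495 = 40.5374; b·c/n = 74·88/495 = 13.1556
Stratum 2 (Site B): n = 426; a·d/n = 31·283/426 = 20.5939; b·c/n = 68·44/426 = 7.0235
Stratum 3 (Site C): n = 474; a·d/n = 108·164/474 = 37.3671; b·c/n = 36·166/474 = 12.6076
OR_MH = (40.5374 + 20.5939 + 37.3671) / (13.1556 + 7.0235 + 12.6076) = 98.4984 / 32.7866 = 3.00422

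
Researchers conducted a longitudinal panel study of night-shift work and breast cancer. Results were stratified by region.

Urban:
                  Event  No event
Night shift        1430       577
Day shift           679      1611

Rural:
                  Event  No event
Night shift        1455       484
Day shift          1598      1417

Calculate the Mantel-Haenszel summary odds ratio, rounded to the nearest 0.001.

3.851

OR_MH = Σ(aᵢdᵢ/nᵢ) / Σ(bᵢcᵢ/nᵢ), where nᵢ is the stratum total.
Stratum 1 (Urban): n = 4297; a·d/n = 1430·1611/4297 = 536.1252; b·c/n = 577·679/4297 = 91.1759
Stratum 2 (Rural): n = 4954; a·d/n = 1455·1417/4954 = 416.1758; b·c/n = 484·1598/4954 = 156.1227
OR_MH = (536.1252 + 416.1758) / (91.1759 + 156.1227) = 952.3010 / 247.2987 = 3.85081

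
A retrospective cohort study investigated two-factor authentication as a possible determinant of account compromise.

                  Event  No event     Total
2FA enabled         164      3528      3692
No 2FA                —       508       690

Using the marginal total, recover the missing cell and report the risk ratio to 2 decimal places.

The missing cell is in the unexposed row: 690 − 508 = 182.
So a = 164, b = 3528, c = 182, d = 508.
RR = [a/(a+b)] / [c/(c+d)] = (164/3692) / (182/690) = 0.04442/0.26377 = 0.16841

0.17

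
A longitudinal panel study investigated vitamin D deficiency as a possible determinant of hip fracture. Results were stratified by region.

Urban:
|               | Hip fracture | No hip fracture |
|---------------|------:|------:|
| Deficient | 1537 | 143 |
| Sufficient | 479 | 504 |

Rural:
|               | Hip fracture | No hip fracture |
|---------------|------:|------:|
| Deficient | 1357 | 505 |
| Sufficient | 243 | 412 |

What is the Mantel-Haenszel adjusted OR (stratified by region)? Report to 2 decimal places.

OR_MH = Σ(aᵢdᵢ/nᵢ) / Σ(bᵢcᵢ/nᵢ), where nᵢ is the stratum total.
Stratum 1 (Urban): n = 2663; a·d/n = 1537·504/2663 = 290.8930; b·c/n = 143·479/2663 = 25.7217
Stratum 2 (Rural): n = 2517; a·d/n = 1357·412/2517 = 222.1232; b·c/n = 505·243/2517 = 48.7545
OR_MH = (290.8930 + 222.1232) / (25.7217 + 48.7545) = 513.0161 / 74.4762 = 6.88832

6.89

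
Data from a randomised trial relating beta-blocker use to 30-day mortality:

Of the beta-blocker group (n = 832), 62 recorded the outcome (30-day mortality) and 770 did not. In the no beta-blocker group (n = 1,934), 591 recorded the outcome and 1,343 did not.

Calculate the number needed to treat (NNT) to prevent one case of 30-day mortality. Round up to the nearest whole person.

Risk in treated group = 62/832 = 0.07452; risk in control = 591/1934 = 0.30558.
Absolute risk reduction = 0.30558 − 0.07452 = 0.23107
NNT = 1 / ARR = 1 / 0.23107 = 4.328 → round up → 5

5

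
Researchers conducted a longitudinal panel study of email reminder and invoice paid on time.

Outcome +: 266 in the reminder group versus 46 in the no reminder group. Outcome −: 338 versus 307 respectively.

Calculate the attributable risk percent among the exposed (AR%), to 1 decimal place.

From the description: a = 266, b = 338, c = 46, d = 307.
Risk in exposed = 266/604 = 0.44040; risk in unexposed = 46/353 = 0.13031.
RR = 0.44040/0.13031 = 3.37957
AR% = (RR − 1)/RR × 100 = (3.37957 − 1)/3.37957 × 100 = 70.4104%

70.4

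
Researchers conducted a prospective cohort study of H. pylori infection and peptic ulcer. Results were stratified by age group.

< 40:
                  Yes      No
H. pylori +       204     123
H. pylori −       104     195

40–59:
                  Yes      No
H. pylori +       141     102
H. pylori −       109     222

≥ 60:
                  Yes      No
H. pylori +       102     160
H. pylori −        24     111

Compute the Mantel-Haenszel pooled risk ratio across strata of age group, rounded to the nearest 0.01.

RR_MH = Σ(aᵢ·n₀ᵢ/nᵢ) / Σ(cᵢ·n₁ᵢ/nᵢ), with n₁ᵢ = aᵢ+bᵢ (exposed), n₀ᵢ = cᵢ+dᵢ (unexposed), nᵢ = n₁ᵢ+n₀ᵢ.
Stratum 1 (< 40): n₁ = 327, n₀ = 299, n = 626; a·n₀/n = 204·299/626 = 97.4377; c·n₁/n = 104·327/626 = 54.3259
Stratum 2 (40–59): n₁ = 243, n₀ = 331, n = 574; a·n₀/n = 141·331/574 = 81.3084; c·n₁/n = 109·243/574 = 46.1446
Stratum 3 (≥ 60): n₁ = 262, n₀ = 135, n = 397; a·n₀/n = 102·135/397 = 34.6851; c·n₁/n = 24·262/397 = 15.8388
RR_MH = (97.4377 + 81.3084 + 34.6851) / (54.3259 + 46.1446 + 15.8388) = 213.4312 / 116.3093 = 1.83503

1.84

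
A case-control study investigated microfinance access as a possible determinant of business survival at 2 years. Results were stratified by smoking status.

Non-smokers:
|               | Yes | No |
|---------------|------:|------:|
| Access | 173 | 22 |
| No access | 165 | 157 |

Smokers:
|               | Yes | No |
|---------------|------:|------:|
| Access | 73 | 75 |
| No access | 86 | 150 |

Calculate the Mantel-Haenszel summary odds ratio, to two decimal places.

3.40

OR_MH = Σ(aᵢdᵢ/nᵢ) / Σ(bᵢcᵢ/nᵢ), where nᵢ is the stratum total.
Stratum 1 (Non-smokers): n = 517; a·d/n = 173·157/517 = 52.5358; b·c/n = 22·165/517 = 7.0213
Stratum 2 (Smokers): n = 384; a·d/n = 73·150/384 = 28.5156; b·c/n = 75·86/384 = 16.7969
OR_MH = (52.5358 + 28.5156) / (7.0213 + 16.7969) = 81.0514 / 23.8182 = 3.40293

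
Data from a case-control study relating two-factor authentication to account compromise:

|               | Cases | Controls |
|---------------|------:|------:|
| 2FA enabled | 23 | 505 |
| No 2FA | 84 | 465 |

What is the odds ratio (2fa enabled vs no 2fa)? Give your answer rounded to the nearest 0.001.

Cells: a = 23, b = 505, c = 84, d = 465.
OR = (a·d)/(b·c) = (23 × 465) / (505 × 84) = 10695 / 42420 = 0.25212
Exposure is associated with lower odds of account compromise (OR = 0.25 < 1).

0.252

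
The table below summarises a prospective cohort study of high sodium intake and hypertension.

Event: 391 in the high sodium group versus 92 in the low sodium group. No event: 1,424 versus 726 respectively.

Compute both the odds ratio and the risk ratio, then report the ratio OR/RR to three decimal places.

1.131

From the description: a = 391, b = 1424, c = 92, d = 726.
OR = (391·726)/(1424·92) = 283866/131008 = 2.16678
Risk in exposed = 391/1815 = 0.21543; risk in unexposed = 92/818 = 0.11247; RR = 1.91543
OR/RR = 2.16678 / 1.91543 = 1.13123
The outcome is not rare, so the OR lies further from 1 than the RR.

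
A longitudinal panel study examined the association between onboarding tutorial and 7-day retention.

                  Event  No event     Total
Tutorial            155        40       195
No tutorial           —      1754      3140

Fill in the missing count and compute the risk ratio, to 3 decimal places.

The missing cell is in the unexposed row: 3140 − 1754 = 1386.
So a = 155, b = 40, c = 1386, d = 1754.
RR = [a/(a+b)] / [c/(c+d)] = (155/195) / (1386/3140) = 0.79487/0.44140 = 1.80079

1.801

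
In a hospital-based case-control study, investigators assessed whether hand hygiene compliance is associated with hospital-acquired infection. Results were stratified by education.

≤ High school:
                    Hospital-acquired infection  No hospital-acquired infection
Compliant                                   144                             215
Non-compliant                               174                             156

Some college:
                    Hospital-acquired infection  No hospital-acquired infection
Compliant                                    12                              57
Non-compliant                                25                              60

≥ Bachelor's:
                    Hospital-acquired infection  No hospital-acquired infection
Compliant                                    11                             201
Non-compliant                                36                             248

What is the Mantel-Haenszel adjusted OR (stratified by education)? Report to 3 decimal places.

OR_MH = Σ(aᵢdᵢ/nᵢ) / Σ(bᵢcᵢ/nᵢ), where nᵢ is the stratum total.
Stratum 1 (≤ High school): n = 689; a·d/n = 144·156/689 = 32.6038; b·c/n = 215·174/689 = 54.2961
Stratum 2 (Some college): n = 154; a·d/n = 12·60/154 = 4.6753; b·c/n = 57·25/154 = 9.2532
Stratum 3 (≥ Bachelor's): n = 496; a·d/n = 11·248/496 = 5.5000; b·c/n = 201·36/496 = 14.5887
OR_MH = (32.6038 + 4.6753 + 5.5000) / (54.2961 + 9.2532 + 14.5887) = 42.7791 / 78.1380 = 0.54748

0.547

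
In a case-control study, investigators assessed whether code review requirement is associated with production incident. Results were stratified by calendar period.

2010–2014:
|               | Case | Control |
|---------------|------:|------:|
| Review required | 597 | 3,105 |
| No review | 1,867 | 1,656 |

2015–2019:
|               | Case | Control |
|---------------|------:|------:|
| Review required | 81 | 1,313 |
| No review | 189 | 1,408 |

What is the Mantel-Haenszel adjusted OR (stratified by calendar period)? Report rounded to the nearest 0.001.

OR_MH = Σ(aᵢdᵢ/nᵢ) / Σ(bᵢcᵢ/nᵢ), where nᵢ is the stratum total.
Stratum 1 (2010–2014): n = 7225; a·d/n = 597·1656/7225 = 136.8349; b·c/n = 3105·1867/7225 = 802.3578
Stratum 2 (2015–2019): n = 2991; a·d/n = 81·1408/2991 = 38.1304; b·c/n = 1313·189/2991 = 82.9679
OR_MH = (136.8349 + 38.1304) / (802.3578 + 82.9679) = 174.9653 / 885.3257 = 0.19763

0.198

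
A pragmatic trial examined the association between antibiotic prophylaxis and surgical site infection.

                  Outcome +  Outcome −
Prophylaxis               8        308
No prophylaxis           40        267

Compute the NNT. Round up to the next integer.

10

Risk in treated group = 8/316 = 0.02532; risk in control = 40/307 = 0.13029.
Absolute risk reduction = 0.13029 − 0.02532 = 0.10498
NNT = 1 / ARR = 1 / 0.10498 = 9.526 → round up → 10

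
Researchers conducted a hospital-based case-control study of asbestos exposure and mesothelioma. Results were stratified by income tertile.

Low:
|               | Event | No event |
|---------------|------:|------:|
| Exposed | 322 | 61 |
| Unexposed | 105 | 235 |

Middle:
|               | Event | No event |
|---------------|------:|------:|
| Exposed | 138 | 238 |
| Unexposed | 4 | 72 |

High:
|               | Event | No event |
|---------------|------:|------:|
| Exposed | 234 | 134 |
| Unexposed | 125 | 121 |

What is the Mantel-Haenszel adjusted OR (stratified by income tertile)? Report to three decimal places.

OR_MH = Σ(aᵢdᵢ/nᵢ) / Σ(bᵢcᵢ/nᵢ), where nᵢ is the stratum total.
Stratum 1 (Low): n = 723; a·d/n = 322·235/723 = 104.6611; b·c/n = 61·105/723 = 8.8589
Stratum 2 (Middle): n = 452; a·d/n = 138·72/452 = 21.9823; b·c/n = 238·4/452 = 2.1062
Stratum 3 (High): n = 614; a·d/n = 234·121/614 = 46.1140; b·c/n = 134·125/614 = 27.2801
OR_MH = (104.6611 + 21.9823 + 46.1140) / (8.8589 + 2.1062 + 27.2801) = 172.7574 / 38.2452 = 4.51710

4.517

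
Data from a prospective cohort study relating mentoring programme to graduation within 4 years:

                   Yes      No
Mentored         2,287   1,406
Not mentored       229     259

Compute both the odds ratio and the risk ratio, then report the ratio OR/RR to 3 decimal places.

1.394

Cells: a = 2287, b = 1406, c = 229, d = 259.
OR = (2287·259)/(1406·229) = 592333/321974 = 1.83969
Risk in exposed = 2287/3693 = 0.61928; risk in unexposed = 229/488 = 0.46926; RR = 1.31969
OR/RR = 1.83969 / 1.31969 = 1.39404
The outcome is not rare, so the OR lies further from 1 than the RR.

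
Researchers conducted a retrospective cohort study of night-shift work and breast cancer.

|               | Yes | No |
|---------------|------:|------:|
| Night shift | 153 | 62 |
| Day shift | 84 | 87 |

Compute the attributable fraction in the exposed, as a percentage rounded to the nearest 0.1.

31.0

Cells: a = 153, b = 62, c = 84, d = 87.
Risk in exposed = 153/215 = 0.71163; risk in unexposed = 84/171 = 0.49123.
RR = 0.71163/0.49123 = 1.44867
AR% = (RR − 1)/RR × 100 = (1.44867 − 1)/1.44867 × 100 = 30.9712%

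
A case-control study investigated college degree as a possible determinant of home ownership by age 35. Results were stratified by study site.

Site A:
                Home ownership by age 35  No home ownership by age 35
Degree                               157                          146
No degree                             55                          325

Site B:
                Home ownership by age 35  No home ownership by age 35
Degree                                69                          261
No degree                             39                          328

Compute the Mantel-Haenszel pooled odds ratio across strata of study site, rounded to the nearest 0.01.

OR_MH = Σ(aᵢdᵢ/nᵢ) / Σ(bᵢcᵢ/nᵢ), where nᵢ is the stratum total.
Stratum 1 (Site A): n = 683; a·d/n = 157·325/683 = 74.7072; b·c/n = 146·55/683 = 11.7570
Stratum 2 (Site B): n = 697; a·d/n = 69·328/697 = 32.4706; b·c/n = 261·39/697 = 14.6040
OR_MH = (74.7072 + 32.4706) / (11.7570 + 14.6040) = 107.1778 / 26.3610 = 4.06577

4.07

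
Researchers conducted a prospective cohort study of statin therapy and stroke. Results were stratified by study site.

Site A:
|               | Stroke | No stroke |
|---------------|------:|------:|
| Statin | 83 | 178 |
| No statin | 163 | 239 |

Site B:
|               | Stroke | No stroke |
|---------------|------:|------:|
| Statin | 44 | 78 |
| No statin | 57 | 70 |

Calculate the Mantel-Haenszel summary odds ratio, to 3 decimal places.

OR_MH = Σ(aᵢdᵢ/nᵢ) / Σ(bᵢcᵢ/nᵢ), where nᵢ is the stratum total.
Stratum 1 (Site A): n = 663; a·d/n = 83·239/663 = 29.9201; b·c/n = 178·163/663 = 43.7617
Stratum 2 (Site B): n = 249; a·d/n = 44·70/249 = 12.3695; b·c/n = 78·57/249 = 17.8554
OR_MH = (29.9201 + 12.3695) / (43.7617 + 17.8554) = 42.2895 / 61.6171 = 0.68633

0.686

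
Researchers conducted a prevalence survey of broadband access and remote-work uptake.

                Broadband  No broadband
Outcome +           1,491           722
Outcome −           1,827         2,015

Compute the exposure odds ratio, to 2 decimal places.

Reading the table with exposure as columns: a = 1491 (Broadband, case), b = 1827 (Broadband, non-case), c = 722 (No broadband, case), d = 2015.
OR = (a·d)/(b·c) = (1491 × 2015) / (1827 × 722) = 3004365 / 1319094 = 2.27760
The odds of remote-work uptake are about 2.28 times as high in the broadband group.

2.28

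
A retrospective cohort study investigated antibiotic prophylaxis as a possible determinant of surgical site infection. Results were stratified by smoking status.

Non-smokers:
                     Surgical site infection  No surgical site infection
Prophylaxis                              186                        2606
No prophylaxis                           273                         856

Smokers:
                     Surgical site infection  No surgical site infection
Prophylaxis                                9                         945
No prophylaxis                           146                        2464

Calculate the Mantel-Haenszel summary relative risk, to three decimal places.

0.258

RR_MH = Σ(aᵢ·n₀ᵢ/nᵢ) / Σ(cᵢ·n₁ᵢ/nᵢ), with n₁ᵢ = aᵢ+bᵢ (exposed), n₀ᵢ = cᵢ+dᵢ (unexposed), nᵢ = n₁ᵢ+n₀ᵢ.
Stratum 1 (Non-smokers): n₁ = 2792, n₀ = 1129, n = 3921; a·n₀/n = 186·1129/3921 = 53.5562; c·n₁/n = 273·2792/3921 = 194.3933
Stratum 2 (Smokers): n₁ = 954, n₀ = 2610, n = 3564; a·n₀/n = 9·2610/3564 = 6.5909; c·n₁/n = 146·954/3564 = 39.0808
RR_MH = (53.5562 + 6.5909) / (194.3933 + 39.0808) = 60.1471 / 233.4741 = 0.25762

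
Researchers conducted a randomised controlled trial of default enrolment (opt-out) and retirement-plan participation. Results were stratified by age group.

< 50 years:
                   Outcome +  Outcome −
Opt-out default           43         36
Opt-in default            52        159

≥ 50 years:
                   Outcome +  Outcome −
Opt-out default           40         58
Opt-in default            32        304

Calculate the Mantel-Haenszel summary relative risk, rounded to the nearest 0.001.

2.910

RR_MH = Σ(aᵢ·n₀ᵢ/nᵢ) / Σ(cᵢ·n₁ᵢ/nᵢ), with n₁ᵢ = aᵢ+bᵢ (exposed), n₀ᵢ = cᵢ+dᵢ (unexposed), nᵢ = n₁ᵢ+n₀ᵢ.
Stratum 1 (< 50 years): n₁ = 79, n₀ = 211, n = 290; a·n₀/n = 43·211/290 = 31.2862; c·n₁/n = 52·79/290 = 14.1655
Stratum 2 (≥ 50 years): n₁ = 98, n₀ = 336, n = 434; a·n₀/n = 40·336/434 = 30.9677; c·n₁/n = 32·98/434 = 7.2258
RR_MH = (31.2862 + 30.9677) / (14.1655 + 7.2258) = 62.2539 / 21.3913 = 2.91024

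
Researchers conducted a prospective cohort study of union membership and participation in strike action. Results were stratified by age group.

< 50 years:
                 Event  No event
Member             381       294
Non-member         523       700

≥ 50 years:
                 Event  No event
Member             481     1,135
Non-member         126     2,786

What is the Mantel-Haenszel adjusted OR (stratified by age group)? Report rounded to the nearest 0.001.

OR_MH = Σ(aᵢdᵢ/nᵢ) / Σ(bᵢcᵢ/nᵢ), where nᵢ is the stratum total.
Stratum 1 (< 50 years): n = 1898; a·d/n = 381·700/1898 = 140.5163; b·c/n = 294·523/1898 = 81.0126
Stratum 2 (≥ 50 years): n = 4528; a·d/n = 481·2786/4528 = 295.9510; b·c/n = 1135·126/4528 = 31.5835
OR_MH = (140.5163 + 295.9510) / (81.0126 + 31.5835) = 436.4673 / 112.5961 = 3.87640

3.876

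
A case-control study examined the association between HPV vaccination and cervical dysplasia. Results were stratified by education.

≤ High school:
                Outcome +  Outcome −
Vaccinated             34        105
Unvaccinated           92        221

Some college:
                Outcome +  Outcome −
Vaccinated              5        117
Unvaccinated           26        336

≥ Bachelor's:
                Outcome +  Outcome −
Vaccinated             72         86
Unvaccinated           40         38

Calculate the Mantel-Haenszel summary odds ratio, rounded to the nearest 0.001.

OR_MH = Σ(aᵢdᵢ/nᵢ) / Σ(bᵢcᵢ/nᵢ), where nᵢ is the stratum total.
Stratum 1 (≤ High school): n = 452; a·d/n = 34·221/452 = 16.6239; b·c/n = 105·92/452 = 21.3717
Stratum 2 (Some college): n = 484; a·d/n = 5·336/484 = 3.4711; b·c/n = 117·26/484 = 6.2851
Stratum 3 (≥ Bachelor's): n = 236; a·d/n = 72·38/236 = 11.5932; b·c/n = 86·40/236 = 14.5763
OR_MH = (16.6239 + 3.4711 + 11.5932) / (21.3717 + 6.2851 + 14.5763) = 31.6882 / 42.2331 = 0.75032

0.750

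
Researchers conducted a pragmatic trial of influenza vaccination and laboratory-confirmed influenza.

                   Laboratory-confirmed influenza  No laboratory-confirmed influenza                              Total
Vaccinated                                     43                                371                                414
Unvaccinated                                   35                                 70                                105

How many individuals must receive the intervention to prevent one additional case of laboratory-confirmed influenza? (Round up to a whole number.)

Risk in treated group = 43/414 = 0.10386; risk in control = 35/105 = 0.33333.
Absolute risk reduction = 0.33333 − 0.10386 = 0.22947
NNT = 1 / ARR = 1 / 0.22947 = 4.358 → round up → 5

5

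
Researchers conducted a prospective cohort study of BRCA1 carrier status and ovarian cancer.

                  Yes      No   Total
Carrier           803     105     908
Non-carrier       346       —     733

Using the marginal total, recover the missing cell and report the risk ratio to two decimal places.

The missing cell is in the unexposed row: 733 − 346 = 387.
So a = 803, b = 105, c = 346, d = 387.
RR = [a/(a+b)] / [c/(c+d)] = (803/908) / (346/733) = 0.88436/0.47203 = 1.87352

1.87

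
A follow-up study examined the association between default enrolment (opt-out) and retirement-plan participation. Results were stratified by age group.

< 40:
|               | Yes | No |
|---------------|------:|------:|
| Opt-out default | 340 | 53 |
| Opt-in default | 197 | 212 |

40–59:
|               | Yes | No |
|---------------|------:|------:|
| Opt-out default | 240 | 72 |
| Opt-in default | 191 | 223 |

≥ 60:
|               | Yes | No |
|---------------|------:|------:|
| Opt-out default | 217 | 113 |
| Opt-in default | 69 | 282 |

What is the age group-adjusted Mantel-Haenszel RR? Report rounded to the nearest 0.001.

RR_MH = Σ(aᵢ·n₀ᵢ/nᵢ) / Σ(cᵢ·n₁ᵢ/nᵢ), with n₁ᵢ = aᵢ+bᵢ (exposed), n₀ᵢ = cᵢ+dᵢ (unexposed), nᵢ = n₁ᵢ+n₀ᵢ.
Stratum 1 (< 40): n₁ = 393, n₀ = 409, n = 802; a·n₀/n = 340·409/802 = 173.3915; c·n₁/n = 197·393/802 = 96.5349
Stratum 2 (40–59): n₁ = 312, n₀ = 414, n = 726; a·n₀/n = 240·414/726 = 136.8595; c·n₁/n = 191·312/726 = 82.0826
Stratum 3 (≥ 60): n₁ = 330, n₀ = 351, n = 681; a·n₀/n = 217·351/681 = 111.8458; c·n₁/n = 69·330/681 = 33.4361
RR_MH = (173.3915 + 136.8595 + 111.8458) / (96.5349 + 82.0826 + 33.4361) = 422.0968 / 212.0537 = 1.99052

1.991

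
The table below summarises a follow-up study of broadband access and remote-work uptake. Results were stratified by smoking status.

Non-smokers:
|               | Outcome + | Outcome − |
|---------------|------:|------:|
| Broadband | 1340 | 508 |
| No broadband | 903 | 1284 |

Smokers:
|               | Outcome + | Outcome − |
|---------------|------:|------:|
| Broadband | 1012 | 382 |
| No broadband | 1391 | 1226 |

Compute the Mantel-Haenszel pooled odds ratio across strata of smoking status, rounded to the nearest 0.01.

OR_MH = Σ(aᵢdᵢ/nᵢ) / Σ(bᵢcᵢ/nᵢ), where nᵢ is the stratum total.
Stratum 1 (Non-smokers): n = 4035; a·d/n = 1340·1284/4035 = 426.4089; b·c/n = 508·903/4035 = 113.6862
Stratum 2 (Smokers): n = 4011; a·d/n = 1012·1226/4011 = 309.3273; b·c/n = 382·1391/4011 = 132.4762
OR_MH = (426.4089 + 309.3273) / (113.6862 + 132.4762) = 735.7363 / 246.1624 = 2.98882

2.99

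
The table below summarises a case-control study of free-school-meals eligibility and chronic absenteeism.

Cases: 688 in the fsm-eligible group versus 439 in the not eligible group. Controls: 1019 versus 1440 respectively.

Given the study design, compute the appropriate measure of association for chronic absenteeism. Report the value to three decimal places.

2.215

From the description: a = 688, b = 1019, c = 439, d = 1440.
This is a case-control study: participants were sampled on outcome status, so risks in the source population cannot be estimated directly — relative risk is not valid here. The odds ratio is the appropriate measure.
OR = (a·d)/(b·c) = (688 × 1440) / (1019 × 439) = 990720 / 447341 = 2.21469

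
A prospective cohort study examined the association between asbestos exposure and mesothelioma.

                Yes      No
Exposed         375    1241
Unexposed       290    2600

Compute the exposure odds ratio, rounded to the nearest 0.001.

2.709

Cells: a = 375, b = 1241, c = 290, d = 2600.
OR = (a·d)/(b·c) = (375 × 2600) / (1241 × 290) = 975000 / 359890 = 2.70916
The odds of mesothelioma are about 2.71 times as high in the exposed group.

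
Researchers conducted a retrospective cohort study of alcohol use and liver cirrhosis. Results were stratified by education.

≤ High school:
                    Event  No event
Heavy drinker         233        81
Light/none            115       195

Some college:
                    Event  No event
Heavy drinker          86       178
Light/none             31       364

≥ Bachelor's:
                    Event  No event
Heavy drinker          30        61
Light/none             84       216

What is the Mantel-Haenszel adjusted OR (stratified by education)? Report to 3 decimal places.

3.760

OR_MH = Σ(aᵢdᵢ/nᵢ) / Σ(bᵢcᵢ/nᵢ), where nᵢ is the stratum total.
Stratum 1 (≤ High school): n = 624; a·d/n = 233·195/624 = 72.8125; b·c/n = 81·115/624 = 14.9279
Stratum 2 (Some college): n = 659; a·d/n = 86·364/659 = 47.5023; b·c/n = 178·31/659 = 8.3733
Stratum 3 (≥ Bachelor's): n = 391; a·d/n = 30·216/391 = 16.5729; b·c/n = 61·84/391 = 13.1049
OR_MH = (72.8125 + 47.5023 + 16.5729) / (14.9279 + 8.3733 + 13.1049) = 136.8877 / 36.4060 = 3.76003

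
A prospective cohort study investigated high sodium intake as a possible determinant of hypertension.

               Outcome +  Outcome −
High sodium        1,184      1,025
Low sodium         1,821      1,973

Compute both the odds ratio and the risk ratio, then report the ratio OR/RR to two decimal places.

Cells: a = 1184, b = 1025, c = 1821, d = 1973.
OR = (1184·1973)/(1025·1821) = 2336032/1866525 = 1.25154
Risk in exposed = 1184/2209 = 0.53599; risk in unexposed = 1821/3794 = 0.47997; RR = 1.11672
OR/RR = 1.25154 / 1.11672 = 1.12073
The outcome is not rare, so the OR lies further from 1 than the RR.

1.12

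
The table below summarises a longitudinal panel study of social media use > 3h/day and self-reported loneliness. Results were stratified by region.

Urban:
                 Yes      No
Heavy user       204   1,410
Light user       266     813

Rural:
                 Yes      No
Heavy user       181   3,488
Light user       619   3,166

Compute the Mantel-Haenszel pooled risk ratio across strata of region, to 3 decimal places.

0.374

RR_MH = Σ(aᵢ·n₀ᵢ/nᵢ) / Σ(cᵢ·n₁ᵢ/nᵢ), with n₁ᵢ = aᵢ+bᵢ (exposed), n₀ᵢ = cᵢ+dᵢ (unexposed), nᵢ = n₁ᵢ+n₀ᵢ.
Stratum 1 (Urban): n₁ = 1614, n₀ = 1079, n = 2693; a·n₀/n = 204·1079/2693 = 81.7364; c·n₁/n = 266·1614/2693 = 159.4222
Stratum 2 (Rural): n₁ = 3669, n₀ = 3785, n = 7454; a·n₀/n = 181·3785/7454 = 91.9084; c·n₁/n = 619·3669/7454 = 304.6835
RR_MH = (81.7364 + 91.9084) / (159.4222 + 304.6835) = 173.6447 / 464.1057 = 0.37415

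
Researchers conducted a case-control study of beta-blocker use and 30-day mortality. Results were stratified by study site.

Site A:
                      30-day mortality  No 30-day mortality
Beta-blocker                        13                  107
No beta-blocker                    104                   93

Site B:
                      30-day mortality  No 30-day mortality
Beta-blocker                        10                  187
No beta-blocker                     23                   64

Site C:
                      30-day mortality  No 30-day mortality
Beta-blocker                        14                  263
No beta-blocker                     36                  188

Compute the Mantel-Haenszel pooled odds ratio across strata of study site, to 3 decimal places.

OR_MH = Σ(aᵢdᵢ/nᵢ) / Σ(bᵢcᵢ/nᵢ), where nᵢ is the stratum total.
Stratum 1 (Site A): n = 317; a·d/n = 13·93/317 = 3.8139; b·c/n = 107·104/317 = 35.1041
Stratum 2 (Site B): n = 284; a·d/n = 10·64/284 = 2.2535; b·c/n = 187·23/284 = 15.1444
Stratum 3 (Site C): n = 501; a·d/n = 14·188/501 = 5.2535; b·c/n = 263·36/501 = 18.8982
OR_MH = (3.8139 + 2.2535 + 5.2535) / (35.1041 + 15.1444 + 18.8982) = 11.3209 / 69.1467 = 0.16372

0.164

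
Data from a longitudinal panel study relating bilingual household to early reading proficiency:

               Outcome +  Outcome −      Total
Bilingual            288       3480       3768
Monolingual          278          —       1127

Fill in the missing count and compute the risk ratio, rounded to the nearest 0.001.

The missing cell is in the unexposed row: 1127 − 278 = 849.
So a = 288, b = 3480, c = 278, d = 849.
RR = [a/(a+b)] / [c/(c+d)] = (288/3768) / (278/1127) = 0.07643/0.24667 = 0.30986

0.310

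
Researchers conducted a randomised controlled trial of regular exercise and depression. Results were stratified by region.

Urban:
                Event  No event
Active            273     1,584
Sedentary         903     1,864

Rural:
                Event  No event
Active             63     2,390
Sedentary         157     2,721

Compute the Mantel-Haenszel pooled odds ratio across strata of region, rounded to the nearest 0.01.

OR_MH = Σ(aᵢdᵢ/nᵢ) / Σ(bᵢcᵢ/nᵢ), where nᵢ is the stratum total.
Stratum 1 (Urban): n = 4624; a·d/n = 273·1864/4624 = 110.0502; b·c/n = 1584·903/4624 = 309.3322
Stratum 2 (Rural): n = 5331; a·d/n = 63·2721/5331 = 32.1559; b·c/n = 2390·157/5331 = 70.3864
OR_MH = (110.0502 + 32.1559) / (309.3322 + 70.3864) = 142.2061 / 379.7186 = 0.37450

0.37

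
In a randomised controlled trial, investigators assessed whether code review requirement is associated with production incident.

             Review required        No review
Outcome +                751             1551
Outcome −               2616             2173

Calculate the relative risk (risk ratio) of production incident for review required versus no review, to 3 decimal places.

0.536

Reading the table with exposure as columns: a = 751 (Review required, case), b = 2616 (Review required, non-case), c = 1551 (No review, case), d = 2173.
Risk in exposed = 751/3367 = 0.22305; risk in unexposed = 1551/3724 = 0.41649.
RR = 0.22305 / 0.41649 = 0.53554
The risk is 46% lower among the exposed than among the unexposed.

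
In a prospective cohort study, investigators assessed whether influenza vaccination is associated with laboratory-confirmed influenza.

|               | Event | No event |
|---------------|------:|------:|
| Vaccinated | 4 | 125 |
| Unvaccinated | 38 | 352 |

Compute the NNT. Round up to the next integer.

Risk in treated group = 4/129 = 0.03101; risk in control = 38/390 = 0.09744.
Absolute risk reduction = 0.09744 − 0.03101 = 0.06643
NNT = 1 / ARR = 1 / 0.06643 = 15.054 → round up → 16

16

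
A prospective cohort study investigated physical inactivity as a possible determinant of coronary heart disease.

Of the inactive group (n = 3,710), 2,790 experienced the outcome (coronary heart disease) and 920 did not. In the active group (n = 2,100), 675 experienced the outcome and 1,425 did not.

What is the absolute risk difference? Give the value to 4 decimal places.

0.4306

From the description: a = 2790, b = 920, c = 675, d = 1425.
Risk in exposed = 2790/3710 = 0.752022; risk in unexposed = 675/2100 = 0.321429.
Risk difference = 0.752022 − 0.321429 = 0.430593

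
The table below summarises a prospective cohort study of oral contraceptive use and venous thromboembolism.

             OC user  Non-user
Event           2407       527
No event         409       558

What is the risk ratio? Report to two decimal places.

1.76

Reading the table with exposure as columns: a = 2407 (OC user, case), b = 409 (OC user, non-case), c = 527 (Non-user, case), d = 558.
Risk in exposed = 2407/2816 = 0.85476; risk in unexposed = 527/1085 = 0.48571.
RR = 0.85476 / 0.48571 = 1.75980
The risk among the exposed is 1.76 times that among the unexposed.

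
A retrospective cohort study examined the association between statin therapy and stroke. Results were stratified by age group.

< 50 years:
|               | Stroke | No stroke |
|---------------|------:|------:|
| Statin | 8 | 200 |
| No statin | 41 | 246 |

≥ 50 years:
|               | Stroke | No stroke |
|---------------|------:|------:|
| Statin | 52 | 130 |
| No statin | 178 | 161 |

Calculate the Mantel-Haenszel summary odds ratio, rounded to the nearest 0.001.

OR_MH = Σ(aᵢdᵢ/nᵢ) / Σ(bᵢcᵢ/nᵢ), where nᵢ is the stratum total.
Stratum 1 (< 50 years): n = 495; a·d/n = 8·246/495 = 3.9758; b·c/n = 200·41/495 = 16.5657
Stratum 2 (≥ 50 years): n = 521; a·d/n = 52·161/521 = 16.0691; b·c/n = 130·178/521 = 44.4146
OR_MH = (3.9758 + 16.0691) / (16.5657 + 44.4146) = 20.0449 / 60.9802 = 0.32871

0.329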